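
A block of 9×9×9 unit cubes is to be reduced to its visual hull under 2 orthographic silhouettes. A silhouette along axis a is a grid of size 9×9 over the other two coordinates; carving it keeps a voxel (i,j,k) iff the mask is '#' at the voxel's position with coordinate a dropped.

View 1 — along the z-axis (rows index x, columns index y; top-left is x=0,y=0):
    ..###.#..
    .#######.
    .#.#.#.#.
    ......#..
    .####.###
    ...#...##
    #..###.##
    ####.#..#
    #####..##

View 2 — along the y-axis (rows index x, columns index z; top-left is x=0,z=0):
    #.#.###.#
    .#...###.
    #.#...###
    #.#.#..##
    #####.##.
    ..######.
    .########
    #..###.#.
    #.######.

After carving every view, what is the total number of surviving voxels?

start: 9×9×9 = 729 voxels
step 1: project along z, AND mask (45/81) → |grid| = 405
step 2: project along y, AND mask (53/81) → |grid| = 271

voxel count = 271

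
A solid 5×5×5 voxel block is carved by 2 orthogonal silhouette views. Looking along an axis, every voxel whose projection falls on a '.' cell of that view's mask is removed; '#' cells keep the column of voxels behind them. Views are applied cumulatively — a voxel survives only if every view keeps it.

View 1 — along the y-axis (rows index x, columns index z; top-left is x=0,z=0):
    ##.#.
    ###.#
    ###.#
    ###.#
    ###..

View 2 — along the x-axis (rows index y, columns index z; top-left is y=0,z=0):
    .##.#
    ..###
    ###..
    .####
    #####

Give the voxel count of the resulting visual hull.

start: 5×5×5 = 125 voxels
carve view 1 (along y, XZ-mask fill 18/25): 90 voxels remain
carve view 2 (along x, YZ-mask fill 18/25): 65 voxels remain

65 voxels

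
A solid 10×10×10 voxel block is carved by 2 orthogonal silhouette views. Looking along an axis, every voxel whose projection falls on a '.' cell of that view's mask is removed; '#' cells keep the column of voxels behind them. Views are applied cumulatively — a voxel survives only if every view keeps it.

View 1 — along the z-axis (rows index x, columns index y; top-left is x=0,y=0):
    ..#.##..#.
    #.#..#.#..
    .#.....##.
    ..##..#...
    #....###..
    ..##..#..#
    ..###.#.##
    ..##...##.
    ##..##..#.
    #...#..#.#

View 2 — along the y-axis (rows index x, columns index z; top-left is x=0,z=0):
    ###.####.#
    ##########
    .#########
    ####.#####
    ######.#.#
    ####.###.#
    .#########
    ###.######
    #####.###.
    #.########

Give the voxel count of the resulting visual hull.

start: 10×10×10 = 1000 voxels
  1. axis=2 (XY plane), |mask|=41  ⇒  voxels=410
  2. axis=1 (XZ plane), |mask|=87  ⇒  voxels=356

356 voxels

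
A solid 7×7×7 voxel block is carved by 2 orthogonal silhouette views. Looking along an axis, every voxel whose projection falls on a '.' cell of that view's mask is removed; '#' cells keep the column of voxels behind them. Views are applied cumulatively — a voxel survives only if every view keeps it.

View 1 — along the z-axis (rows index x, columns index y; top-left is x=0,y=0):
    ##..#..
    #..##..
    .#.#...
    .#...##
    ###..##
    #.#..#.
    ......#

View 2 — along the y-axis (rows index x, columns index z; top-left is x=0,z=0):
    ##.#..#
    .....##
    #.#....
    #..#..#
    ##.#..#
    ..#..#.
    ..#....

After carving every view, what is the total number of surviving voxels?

58 voxels

before carving: 343 voxels (7×7×7)
V1 z: intersect with XY mask (20 set) -- 140 left
V2 y: intersect with XZ mask (18 set) -- 58 left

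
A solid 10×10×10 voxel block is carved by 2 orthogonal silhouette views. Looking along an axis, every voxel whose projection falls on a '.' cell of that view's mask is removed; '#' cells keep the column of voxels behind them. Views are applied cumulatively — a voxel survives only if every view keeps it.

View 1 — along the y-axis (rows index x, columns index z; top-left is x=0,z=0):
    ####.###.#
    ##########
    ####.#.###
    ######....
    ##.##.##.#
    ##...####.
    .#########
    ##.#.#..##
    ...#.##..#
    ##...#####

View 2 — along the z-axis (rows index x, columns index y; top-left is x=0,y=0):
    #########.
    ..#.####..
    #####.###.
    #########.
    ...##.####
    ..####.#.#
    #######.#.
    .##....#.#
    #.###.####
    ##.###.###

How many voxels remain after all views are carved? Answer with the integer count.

before carving: 1000 voxels (10×10×10)
after view 1 [y-axis, 71 of 100 cells solid] → remaining = 710
after view 2 [z-axis, 71 of 100 cells solid] → remaining = 502

voxel count = 502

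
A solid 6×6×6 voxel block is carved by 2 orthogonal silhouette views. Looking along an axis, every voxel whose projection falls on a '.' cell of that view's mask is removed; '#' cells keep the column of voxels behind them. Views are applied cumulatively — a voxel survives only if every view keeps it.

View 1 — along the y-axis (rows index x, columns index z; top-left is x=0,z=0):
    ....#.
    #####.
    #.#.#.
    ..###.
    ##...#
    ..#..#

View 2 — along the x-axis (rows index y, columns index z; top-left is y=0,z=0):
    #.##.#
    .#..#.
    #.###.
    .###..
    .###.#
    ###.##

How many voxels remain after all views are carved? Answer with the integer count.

63 voxels

initial block: 6^3 = 216
[1] y-view keeps 17 columns → grid now 102
[2] x-view keeps 22 columns → grid now 63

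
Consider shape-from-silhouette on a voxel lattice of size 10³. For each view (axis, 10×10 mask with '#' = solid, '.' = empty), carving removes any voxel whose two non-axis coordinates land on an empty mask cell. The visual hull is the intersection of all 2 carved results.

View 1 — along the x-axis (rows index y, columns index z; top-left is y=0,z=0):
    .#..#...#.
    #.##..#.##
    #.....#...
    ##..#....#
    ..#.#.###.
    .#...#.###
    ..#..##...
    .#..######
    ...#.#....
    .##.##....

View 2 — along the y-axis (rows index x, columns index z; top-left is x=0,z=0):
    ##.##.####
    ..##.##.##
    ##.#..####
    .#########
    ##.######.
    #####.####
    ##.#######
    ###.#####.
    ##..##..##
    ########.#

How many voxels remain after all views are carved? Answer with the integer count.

start: 10×10×10 = 1000 voxels
V1 x: intersect with YZ mask (41 set) -- 410 left
V2 y: intersect with XZ mask (79 set) -- 326 left

326 voxels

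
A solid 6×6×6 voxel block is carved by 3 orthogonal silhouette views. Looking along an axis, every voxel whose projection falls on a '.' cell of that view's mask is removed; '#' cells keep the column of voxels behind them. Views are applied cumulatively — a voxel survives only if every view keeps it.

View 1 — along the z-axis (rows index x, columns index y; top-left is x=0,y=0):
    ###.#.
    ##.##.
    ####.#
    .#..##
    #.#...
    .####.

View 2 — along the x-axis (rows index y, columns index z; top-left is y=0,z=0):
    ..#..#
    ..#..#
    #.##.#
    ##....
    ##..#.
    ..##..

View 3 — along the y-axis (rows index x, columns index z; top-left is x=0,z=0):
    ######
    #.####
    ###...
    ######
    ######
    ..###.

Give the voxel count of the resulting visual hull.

voxel count = 42

start: 6×6×6 = 216 voxels
after view 1 [z-axis, 22 of 36 cells solid] → remaining = 132
after view 2 [x-axis, 15 of 36 cells solid] → remaining = 56
after view 3 [y-axis, 29 of 36 cells solid] → remaining = 42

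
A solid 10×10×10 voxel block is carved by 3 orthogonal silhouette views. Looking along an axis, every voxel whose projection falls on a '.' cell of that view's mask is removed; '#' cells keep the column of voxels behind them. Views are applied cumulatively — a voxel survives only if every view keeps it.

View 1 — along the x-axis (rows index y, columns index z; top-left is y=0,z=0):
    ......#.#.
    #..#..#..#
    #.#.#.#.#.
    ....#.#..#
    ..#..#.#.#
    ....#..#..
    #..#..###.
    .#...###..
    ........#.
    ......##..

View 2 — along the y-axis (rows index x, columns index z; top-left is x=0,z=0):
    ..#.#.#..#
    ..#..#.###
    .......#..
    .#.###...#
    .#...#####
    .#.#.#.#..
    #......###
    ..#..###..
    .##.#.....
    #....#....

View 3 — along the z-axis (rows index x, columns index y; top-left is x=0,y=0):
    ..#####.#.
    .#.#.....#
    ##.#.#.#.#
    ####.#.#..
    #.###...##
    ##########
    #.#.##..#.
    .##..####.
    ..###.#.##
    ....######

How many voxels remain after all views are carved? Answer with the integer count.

initial block: 10^3 = 1000
V1 x: intersect with YZ mask (32 set) -- 320 left
V2 y: intersect with XZ mask (38 set) -- 121 left
V3 z: intersect with XY mask (60 set) -- 69 left

|visual hull| = 69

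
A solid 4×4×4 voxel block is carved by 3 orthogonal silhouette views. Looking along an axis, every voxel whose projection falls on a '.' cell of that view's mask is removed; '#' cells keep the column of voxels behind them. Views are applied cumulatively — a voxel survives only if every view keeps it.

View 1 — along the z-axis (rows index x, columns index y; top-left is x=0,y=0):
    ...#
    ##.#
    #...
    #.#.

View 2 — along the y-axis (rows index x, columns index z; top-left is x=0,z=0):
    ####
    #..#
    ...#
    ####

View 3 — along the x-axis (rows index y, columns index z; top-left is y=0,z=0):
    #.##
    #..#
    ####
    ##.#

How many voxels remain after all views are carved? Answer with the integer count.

full grid |V| = 64
V1 z: intersect with XY mask (7 set) -- 28 left
V2 y: intersect with XZ mask (11 set) -- 19 left
V3 x: intersect with YZ mask (12 set) -- 17 left

|visual hull| = 17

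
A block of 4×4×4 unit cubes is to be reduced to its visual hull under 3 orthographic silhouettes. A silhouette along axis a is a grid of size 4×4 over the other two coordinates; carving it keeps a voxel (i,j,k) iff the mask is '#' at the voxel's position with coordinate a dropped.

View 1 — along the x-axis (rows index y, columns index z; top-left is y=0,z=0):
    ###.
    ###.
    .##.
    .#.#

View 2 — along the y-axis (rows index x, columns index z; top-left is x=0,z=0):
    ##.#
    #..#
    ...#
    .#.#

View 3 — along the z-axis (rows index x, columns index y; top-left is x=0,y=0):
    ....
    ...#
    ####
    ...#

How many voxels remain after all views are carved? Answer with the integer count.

4 voxels

before carving: 64 voxels (4×4×4)
[1] x-view keeps 10 columns → grid now 40
[2] y-view keeps 8 columns → grid now 16
[3] z-view keeps 6 columns → grid now 4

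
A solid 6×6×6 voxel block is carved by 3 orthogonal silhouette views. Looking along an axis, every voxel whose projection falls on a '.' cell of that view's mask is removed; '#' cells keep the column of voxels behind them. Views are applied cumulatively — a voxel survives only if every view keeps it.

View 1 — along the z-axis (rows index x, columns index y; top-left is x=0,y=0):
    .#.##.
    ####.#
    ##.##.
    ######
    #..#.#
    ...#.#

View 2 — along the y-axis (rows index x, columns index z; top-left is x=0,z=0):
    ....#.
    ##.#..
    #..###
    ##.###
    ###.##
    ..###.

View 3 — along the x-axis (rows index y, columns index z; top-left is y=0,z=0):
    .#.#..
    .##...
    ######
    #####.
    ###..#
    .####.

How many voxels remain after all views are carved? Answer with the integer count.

|visual hull| = 50

before carving: 216 voxels (6×6×6)
[1] z-view keeps 23 columns → grid now 138
[2] y-view keeps 21 columns → grid now 85
[3] x-view keeps 23 columns → grid now 50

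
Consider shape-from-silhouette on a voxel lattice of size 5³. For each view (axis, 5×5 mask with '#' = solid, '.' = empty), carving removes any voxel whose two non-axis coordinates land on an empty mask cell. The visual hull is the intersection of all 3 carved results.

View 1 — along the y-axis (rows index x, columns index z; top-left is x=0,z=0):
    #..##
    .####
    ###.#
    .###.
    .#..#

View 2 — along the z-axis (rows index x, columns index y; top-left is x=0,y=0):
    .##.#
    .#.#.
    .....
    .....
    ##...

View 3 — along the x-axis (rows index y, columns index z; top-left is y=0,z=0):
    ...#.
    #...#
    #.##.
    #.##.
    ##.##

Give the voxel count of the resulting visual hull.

11 voxels

initial block: 5^3 = 125
  1. axis=1 (XZ plane), |mask|=16  ⇒  voxels=80
  2. axis=2 (XY plane), |mask|=7  ⇒  voxels=21
  3. axis=0 (YZ plane), |mask|=13  ⇒  voxels=11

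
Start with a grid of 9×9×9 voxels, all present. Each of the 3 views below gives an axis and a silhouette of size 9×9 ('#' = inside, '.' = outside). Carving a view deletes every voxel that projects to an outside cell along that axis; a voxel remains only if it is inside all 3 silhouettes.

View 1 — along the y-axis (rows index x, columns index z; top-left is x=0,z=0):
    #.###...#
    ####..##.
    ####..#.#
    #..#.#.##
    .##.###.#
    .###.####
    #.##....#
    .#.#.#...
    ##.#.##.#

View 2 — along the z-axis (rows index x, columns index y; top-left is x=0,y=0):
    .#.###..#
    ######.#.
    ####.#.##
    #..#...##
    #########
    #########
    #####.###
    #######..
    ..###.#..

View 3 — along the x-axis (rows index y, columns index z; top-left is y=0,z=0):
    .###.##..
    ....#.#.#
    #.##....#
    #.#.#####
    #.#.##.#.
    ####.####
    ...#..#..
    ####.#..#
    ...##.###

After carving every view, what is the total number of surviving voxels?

start: 9×9×9 = 729 voxels
[1] y-view keeps 48 columns → grid now 432
[2] z-view keeps 60 columns → grid now 323
[3] x-view keeps 45 columns → grid now 188

voxel count = 188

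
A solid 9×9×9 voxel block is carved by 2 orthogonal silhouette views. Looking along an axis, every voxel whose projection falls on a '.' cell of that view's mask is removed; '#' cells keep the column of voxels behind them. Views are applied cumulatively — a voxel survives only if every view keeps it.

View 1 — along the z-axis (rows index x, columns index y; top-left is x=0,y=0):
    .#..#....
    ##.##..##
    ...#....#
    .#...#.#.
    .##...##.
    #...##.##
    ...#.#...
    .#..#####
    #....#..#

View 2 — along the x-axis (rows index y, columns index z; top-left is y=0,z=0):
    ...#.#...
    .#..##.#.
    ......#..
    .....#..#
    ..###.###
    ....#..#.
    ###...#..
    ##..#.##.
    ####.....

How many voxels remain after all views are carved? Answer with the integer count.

|visual hull| = 120

start: 9×9×9 = 729 voxels
  1. axis=2 (XY plane), |mask|=33  ⇒  voxels=297
  2. axis=0 (YZ plane), |mask|=30  ⇒  voxels=120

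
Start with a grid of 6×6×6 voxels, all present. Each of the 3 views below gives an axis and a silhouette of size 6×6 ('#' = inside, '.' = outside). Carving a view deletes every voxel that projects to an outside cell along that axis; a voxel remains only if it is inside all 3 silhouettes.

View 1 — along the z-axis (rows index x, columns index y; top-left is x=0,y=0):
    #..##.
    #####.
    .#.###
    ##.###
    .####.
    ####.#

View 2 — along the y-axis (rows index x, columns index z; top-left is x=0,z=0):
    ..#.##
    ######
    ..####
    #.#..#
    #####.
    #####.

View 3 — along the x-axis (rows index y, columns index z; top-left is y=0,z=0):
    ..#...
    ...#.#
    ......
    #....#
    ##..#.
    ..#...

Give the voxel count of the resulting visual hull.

31 voxels

start: 6×6×6 = 216 voxels
after view 1 [z-axis, 26 of 36 cells solid] → remaining = 156
after view 2 [y-axis, 26 of 36 cells solid] → remaining = 115
after view 3 [x-axis, 9 of 36 cells solid] → remaining = 31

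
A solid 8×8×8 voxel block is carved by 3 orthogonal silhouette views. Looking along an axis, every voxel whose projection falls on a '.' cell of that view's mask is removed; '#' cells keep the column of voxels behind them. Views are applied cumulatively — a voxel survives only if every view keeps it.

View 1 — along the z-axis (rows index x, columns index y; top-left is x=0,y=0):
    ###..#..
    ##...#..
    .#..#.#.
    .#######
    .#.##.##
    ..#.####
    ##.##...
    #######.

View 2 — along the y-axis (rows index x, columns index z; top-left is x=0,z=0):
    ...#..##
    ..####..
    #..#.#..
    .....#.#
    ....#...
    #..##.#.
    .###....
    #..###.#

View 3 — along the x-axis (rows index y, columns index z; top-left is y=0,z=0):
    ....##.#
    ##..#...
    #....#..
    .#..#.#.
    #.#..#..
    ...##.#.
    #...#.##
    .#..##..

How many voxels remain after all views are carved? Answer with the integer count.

start: 8×8×8 = 512 voxels
V1 z: intersect with XY mask (38 set) -- 304 left
V2 y: intersect with XZ mask (25 set) -- 119 left
V3 x: intersect with YZ mask (24 set) -- 47 left

remaining voxels: 47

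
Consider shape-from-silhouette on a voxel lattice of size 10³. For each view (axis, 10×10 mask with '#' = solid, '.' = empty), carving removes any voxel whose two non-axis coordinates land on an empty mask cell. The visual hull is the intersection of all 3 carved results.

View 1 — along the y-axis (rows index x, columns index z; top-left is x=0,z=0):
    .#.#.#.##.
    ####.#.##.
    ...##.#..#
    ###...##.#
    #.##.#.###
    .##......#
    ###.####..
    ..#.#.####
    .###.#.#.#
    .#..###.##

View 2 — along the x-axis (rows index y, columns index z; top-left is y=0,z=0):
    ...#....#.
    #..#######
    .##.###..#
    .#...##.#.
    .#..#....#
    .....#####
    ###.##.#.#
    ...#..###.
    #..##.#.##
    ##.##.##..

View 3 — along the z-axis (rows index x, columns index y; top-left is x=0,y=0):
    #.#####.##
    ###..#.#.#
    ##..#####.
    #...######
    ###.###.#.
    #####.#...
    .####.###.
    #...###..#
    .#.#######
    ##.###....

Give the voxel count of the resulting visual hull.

initial block: 10^3 = 1000
V1 y: intersect with XZ mask (57 set) -- 570 left
V2 x: intersect with YZ mask (51 set) -- 286 left
V3 z: intersect with XY mask (66 set) -- 190 left

|visual hull| = 190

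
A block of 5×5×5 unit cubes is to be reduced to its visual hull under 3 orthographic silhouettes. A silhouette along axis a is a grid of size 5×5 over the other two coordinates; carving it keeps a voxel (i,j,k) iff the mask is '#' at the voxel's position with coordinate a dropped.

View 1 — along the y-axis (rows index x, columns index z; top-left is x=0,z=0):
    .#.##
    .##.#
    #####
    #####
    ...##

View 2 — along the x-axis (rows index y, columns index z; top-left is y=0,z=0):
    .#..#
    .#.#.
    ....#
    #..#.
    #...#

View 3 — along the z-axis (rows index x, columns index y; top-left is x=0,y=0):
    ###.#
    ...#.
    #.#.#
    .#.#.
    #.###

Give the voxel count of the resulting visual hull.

remaining voxels: 19

start: 5×5×5 = 125 voxels
  1. axis=1 (XZ plane), |mask|=18  ⇒  voxels=90
  2. axis=0 (YZ plane), |mask|=9  ⇒  voxels=35
  3. axis=2 (XY plane), |mask|=14  ⇒  voxels=19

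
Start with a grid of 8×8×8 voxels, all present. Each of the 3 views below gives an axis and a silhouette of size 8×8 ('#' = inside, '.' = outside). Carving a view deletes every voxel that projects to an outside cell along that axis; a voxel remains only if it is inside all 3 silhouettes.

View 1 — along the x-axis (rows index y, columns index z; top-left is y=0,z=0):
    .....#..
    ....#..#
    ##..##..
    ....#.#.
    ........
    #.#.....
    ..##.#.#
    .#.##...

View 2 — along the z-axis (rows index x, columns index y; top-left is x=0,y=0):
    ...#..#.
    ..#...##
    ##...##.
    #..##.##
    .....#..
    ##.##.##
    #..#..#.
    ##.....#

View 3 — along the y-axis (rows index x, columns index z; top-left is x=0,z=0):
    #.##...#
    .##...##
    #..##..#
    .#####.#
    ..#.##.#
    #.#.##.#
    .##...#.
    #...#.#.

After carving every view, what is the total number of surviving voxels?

|visual hull| = 34

initial block: 8^3 = 512
[1] x-view keeps 18 columns → grid now 144
[2] z-view keeps 27 columns → grid now 63
[3] y-view keeps 33 columns → grid now 34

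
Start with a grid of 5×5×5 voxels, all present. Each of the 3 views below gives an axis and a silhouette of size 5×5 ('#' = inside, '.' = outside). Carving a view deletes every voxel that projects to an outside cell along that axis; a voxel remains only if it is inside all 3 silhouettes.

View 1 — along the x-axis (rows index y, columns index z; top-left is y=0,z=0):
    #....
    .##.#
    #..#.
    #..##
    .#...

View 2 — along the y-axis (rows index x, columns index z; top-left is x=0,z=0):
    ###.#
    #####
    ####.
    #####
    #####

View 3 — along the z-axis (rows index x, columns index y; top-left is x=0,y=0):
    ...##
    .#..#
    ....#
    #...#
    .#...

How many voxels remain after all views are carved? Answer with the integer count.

initial block: 5^3 = 125
  1. axis=0 (YZ plane), |mask|=10  ⇒  voxels=50
  2. axis=1 (XZ plane), |mask|=23  ⇒  voxels=46
  3. axis=2 (XY plane), |mask|=8  ⇒  voxels=13

voxel count = 13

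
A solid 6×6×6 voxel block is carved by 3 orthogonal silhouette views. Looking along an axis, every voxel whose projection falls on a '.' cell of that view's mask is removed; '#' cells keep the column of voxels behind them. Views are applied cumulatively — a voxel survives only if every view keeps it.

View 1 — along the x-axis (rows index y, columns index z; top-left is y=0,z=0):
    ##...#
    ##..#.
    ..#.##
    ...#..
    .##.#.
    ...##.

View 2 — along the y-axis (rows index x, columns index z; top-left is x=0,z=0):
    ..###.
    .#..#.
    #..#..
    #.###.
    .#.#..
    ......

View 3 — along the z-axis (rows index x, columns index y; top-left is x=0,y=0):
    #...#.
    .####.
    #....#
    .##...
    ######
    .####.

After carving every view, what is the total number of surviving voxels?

|visual hull| = 18

initial block: 6^3 = 216
V1 x: intersect with YZ mask (15 set) -- 90 left
V2 y: intersect with XZ mask (13 set) -- 34 left
V3 z: intersect with XY mask (20 set) -- 18 left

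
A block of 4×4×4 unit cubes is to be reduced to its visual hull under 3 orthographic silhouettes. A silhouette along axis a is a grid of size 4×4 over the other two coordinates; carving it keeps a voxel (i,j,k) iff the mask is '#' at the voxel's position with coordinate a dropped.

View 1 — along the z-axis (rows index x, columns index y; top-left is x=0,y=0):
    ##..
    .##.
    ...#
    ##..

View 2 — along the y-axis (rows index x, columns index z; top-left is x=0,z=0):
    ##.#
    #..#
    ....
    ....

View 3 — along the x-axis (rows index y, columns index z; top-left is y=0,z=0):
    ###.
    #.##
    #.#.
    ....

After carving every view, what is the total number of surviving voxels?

voxel count = 7

full grid |V| = 64
  1. axis=2 (XY plane), |mask|=7  ⇒  voxels=28
  2. axis=1 (XZ plane), |mask|=5  ⇒  voxels=10
  3. axis=0 (YZ plane), |mask|=8  ⇒  voxels=7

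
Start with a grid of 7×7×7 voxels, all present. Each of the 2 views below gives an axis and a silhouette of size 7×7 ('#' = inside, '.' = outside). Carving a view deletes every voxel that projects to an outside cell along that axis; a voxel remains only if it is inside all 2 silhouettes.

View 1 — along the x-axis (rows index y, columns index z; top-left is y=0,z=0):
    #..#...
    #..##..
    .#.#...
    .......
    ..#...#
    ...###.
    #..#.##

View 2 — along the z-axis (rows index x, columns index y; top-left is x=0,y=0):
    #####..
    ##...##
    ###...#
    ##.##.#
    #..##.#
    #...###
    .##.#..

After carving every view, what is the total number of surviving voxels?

voxel count = 69

start: 7×7×7 = 343 voxels
  1. axis=0 (YZ plane), |mask|=16  ⇒  voxels=112
  2. axis=2 (XY plane), |mask|=29  ⇒  voxels=69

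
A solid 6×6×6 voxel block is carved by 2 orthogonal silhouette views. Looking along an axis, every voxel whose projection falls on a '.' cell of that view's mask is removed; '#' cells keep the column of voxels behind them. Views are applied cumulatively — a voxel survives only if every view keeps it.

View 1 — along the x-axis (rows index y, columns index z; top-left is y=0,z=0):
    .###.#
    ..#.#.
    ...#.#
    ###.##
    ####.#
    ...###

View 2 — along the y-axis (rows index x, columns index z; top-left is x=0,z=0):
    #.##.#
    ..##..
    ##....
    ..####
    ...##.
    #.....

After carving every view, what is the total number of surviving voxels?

full grid |V| = 216
  1. axis=0 (YZ plane), |mask|=21  ⇒  voxels=126
  2. axis=1 (XZ plane), |mask|=15  ⇒  voxels=53

53 voxels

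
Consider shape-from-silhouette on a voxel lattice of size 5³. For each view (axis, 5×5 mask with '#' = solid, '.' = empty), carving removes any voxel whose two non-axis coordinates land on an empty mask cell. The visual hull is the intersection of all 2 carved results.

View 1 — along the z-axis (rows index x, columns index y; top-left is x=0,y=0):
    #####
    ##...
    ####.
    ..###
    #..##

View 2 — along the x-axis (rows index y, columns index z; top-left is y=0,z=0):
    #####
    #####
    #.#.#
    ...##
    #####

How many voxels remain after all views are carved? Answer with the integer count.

start: 5×5×5 = 125 voxels
[1] z-view keeps 17 columns → grid now 85
[2] x-view keeps 20 columns → grid now 67

remaining voxels: 67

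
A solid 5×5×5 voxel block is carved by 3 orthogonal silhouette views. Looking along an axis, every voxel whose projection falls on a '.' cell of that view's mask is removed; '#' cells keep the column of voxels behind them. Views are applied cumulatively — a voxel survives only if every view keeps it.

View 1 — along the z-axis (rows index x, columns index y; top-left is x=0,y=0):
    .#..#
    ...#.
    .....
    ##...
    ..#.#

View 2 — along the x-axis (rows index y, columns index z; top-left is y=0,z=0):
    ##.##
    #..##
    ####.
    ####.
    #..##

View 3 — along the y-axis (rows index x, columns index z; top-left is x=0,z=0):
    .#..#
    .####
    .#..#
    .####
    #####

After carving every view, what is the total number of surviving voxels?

full grid |V| = 125
[1] z-view keeps 7 columns → grid now 35
[2] x-view keeps 18 columns → grid now 24
[3] y-view keeps 17 columns → grid now 17

voxel count = 17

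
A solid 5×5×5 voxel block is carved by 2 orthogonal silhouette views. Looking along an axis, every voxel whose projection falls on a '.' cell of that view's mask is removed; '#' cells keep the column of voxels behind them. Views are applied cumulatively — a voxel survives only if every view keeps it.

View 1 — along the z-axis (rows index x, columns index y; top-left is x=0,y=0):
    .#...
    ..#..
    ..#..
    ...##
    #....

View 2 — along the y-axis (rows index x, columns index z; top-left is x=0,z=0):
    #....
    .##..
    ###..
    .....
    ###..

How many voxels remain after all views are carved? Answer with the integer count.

start: 5×5×5 = 125 voxels
after view 1 [z-axis, 6 of 25 cells solid] → remaining = 30
after view 2 [y-axis, 9 of 25 cells solid] → remaining = 9

9 voxels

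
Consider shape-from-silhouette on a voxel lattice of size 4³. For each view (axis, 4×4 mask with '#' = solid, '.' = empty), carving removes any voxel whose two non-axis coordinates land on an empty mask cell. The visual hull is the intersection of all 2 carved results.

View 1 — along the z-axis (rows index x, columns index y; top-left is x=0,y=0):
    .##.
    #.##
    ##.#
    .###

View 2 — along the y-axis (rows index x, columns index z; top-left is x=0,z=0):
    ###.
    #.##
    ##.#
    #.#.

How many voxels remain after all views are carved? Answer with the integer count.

voxel count = 30

initial block: 4^3 = 64
step 1: project along z, AND mask (11/16) → |grid| = 44
step 2: project along y, AND mask (11/16) → |grid| = 30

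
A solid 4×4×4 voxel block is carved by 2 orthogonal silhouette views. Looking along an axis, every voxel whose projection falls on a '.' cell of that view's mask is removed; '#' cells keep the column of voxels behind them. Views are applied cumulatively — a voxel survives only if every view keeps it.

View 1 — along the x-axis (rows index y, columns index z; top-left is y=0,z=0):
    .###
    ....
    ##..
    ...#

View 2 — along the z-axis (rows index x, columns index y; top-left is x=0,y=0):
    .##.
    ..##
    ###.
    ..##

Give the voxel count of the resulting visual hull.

voxel count = 13

start: 4×4×4 = 64 voxels
step 1: project along x, AND mask (6/16) → |grid| = 24
step 2: project along z, AND mask (9/16) → |grid| = 13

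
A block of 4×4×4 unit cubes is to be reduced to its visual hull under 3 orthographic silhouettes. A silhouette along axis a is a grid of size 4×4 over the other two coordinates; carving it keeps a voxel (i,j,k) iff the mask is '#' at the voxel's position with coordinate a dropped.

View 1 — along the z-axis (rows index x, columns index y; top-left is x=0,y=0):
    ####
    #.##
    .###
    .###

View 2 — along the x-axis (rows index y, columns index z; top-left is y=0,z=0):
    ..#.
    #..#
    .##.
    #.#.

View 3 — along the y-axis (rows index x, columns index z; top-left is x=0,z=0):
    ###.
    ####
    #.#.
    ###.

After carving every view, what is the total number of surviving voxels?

full grid |V| = 64
step 1: project along z, AND mask (13/16) → |grid| = 52
step 2: project along x, AND mask (7/16) → |grid| = 24
step 3: project along y, AND mask (12/16) → |grid| = 20

remaining voxels: 20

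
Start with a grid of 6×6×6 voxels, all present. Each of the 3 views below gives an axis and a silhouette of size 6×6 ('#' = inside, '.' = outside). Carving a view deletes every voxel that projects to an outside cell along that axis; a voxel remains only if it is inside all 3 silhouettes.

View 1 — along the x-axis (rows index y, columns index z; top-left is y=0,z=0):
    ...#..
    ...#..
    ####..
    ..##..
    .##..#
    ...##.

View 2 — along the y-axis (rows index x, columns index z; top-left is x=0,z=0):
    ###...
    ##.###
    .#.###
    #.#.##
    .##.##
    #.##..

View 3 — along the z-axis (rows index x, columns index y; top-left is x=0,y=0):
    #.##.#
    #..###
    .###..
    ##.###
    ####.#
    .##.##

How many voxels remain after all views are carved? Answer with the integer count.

remaining voxels: 28

full grid |V| = 216
  1. axis=0 (YZ plane), |mask|=13  ⇒  voxels=78
  2. axis=1 (XZ plane), |mask|=23  ⇒  voxels=47
  3. axis=2 (XY plane), |mask|=25  ⇒  voxels=28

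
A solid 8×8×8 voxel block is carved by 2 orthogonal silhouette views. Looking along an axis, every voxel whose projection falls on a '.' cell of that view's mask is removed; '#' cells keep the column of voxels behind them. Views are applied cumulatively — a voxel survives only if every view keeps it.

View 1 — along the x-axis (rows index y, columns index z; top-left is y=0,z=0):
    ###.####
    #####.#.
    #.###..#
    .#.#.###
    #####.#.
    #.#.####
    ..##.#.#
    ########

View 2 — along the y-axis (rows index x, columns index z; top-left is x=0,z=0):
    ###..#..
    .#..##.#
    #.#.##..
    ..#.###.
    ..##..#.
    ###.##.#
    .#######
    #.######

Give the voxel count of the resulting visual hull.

full grid |V| = 512
  1. axis=0 (YZ plane), |mask|=47  ⇒  voxels=376
  2. axis=1 (XZ plane), |mask|=39  ⇒  voxels=230

230 voxels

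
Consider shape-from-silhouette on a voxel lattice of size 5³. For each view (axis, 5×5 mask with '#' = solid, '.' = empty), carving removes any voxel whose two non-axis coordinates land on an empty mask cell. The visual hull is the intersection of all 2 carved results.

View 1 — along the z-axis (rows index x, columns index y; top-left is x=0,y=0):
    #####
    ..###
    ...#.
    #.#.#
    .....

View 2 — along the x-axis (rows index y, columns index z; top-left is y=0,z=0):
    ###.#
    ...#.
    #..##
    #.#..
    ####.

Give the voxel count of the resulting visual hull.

start: 5×5×5 = 125 voxels
  1. axis=2 (XY plane), |mask|=12  ⇒  voxels=60
  2. axis=0 (YZ plane), |mask|=14  ⇒  voxels=36

voxel count = 36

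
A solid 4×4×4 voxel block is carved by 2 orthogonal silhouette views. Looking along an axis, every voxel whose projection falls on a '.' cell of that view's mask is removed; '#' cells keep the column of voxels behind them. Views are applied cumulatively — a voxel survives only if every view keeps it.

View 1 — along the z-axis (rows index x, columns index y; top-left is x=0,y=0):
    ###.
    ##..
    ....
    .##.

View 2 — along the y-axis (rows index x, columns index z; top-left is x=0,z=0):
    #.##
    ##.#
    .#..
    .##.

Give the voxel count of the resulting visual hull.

initial block: 4^3 = 64
V1 z: intersect with XY mask (7 set) -- 28 left
V2 y: intersect with XZ mask (9 set) -- 19 left

remaining voxels: 19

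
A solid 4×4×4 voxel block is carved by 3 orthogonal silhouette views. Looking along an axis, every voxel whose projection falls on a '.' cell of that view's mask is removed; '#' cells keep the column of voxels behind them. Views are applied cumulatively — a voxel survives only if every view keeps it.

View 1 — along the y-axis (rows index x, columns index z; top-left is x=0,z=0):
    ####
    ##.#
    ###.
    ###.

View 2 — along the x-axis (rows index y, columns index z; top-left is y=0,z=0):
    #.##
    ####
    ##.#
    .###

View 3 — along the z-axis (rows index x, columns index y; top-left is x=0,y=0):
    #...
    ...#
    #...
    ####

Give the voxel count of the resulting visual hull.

before carving: 64 voxels (4×4×4)
  1. axis=1 (XZ plane), |mask|=13  ⇒  voxels=52
  2. axis=0 (YZ plane), |mask|=13  ⇒  voxels=41
  3. axis=2 (XY plane), |mask|=7  ⇒  voxels=16

16 voxels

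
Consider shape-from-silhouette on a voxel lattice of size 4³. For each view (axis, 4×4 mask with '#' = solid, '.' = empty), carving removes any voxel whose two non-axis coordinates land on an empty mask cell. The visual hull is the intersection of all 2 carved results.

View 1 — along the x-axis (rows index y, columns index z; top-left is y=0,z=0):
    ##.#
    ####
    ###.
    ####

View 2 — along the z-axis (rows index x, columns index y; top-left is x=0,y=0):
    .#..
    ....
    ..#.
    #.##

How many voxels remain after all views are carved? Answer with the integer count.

voxel count = 17

full grid |V| = 64
[1] x-view keeps 14 columns → grid now 56
[2] z-view keeps 5 columns → grid now 17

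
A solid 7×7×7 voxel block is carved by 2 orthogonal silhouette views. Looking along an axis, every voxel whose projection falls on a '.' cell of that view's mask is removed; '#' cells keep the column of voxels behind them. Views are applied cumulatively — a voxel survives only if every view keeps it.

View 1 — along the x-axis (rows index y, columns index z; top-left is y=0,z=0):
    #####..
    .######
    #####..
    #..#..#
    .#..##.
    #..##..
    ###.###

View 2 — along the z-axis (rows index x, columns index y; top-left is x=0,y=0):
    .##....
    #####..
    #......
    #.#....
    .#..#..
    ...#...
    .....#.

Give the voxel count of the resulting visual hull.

remaining voxels: 63

full grid |V| = 343
step 1: project along x, AND mask (31/49) → |grid| = 217
step 2: project along z, AND mask (14/49) → |grid| = 63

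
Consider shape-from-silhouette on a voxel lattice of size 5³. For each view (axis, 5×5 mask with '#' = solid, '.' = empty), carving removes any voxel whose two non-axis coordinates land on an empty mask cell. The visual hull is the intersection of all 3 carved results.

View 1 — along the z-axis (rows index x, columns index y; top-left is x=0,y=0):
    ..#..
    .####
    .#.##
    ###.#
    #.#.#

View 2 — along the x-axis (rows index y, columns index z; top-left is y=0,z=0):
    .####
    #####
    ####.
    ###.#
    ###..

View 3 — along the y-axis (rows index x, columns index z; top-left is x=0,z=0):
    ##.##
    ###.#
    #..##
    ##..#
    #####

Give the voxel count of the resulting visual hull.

before carving: 125 voxels (5×5×5)
after view 1 [z-axis, 15 of 25 cells solid] → remaining = 75
after view 2 [x-axis, 20 of 25 cells solid] → remaining = 59
after view 3 [y-axis, 19 of 25 cells solid] → remaining = 43

|visual hull| = 43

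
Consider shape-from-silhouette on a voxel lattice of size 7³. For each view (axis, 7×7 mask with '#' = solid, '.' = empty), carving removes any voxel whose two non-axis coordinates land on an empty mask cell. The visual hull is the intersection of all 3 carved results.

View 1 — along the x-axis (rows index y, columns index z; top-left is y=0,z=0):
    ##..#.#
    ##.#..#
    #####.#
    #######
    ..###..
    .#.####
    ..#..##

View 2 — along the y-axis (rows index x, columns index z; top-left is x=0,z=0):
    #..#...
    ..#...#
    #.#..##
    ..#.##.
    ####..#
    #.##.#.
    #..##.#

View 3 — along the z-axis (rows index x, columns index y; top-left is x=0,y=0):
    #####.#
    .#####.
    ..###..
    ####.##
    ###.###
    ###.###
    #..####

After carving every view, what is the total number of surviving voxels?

remaining voxels: 77

initial block: 7^3 = 343
after view 1 [x-axis, 32 of 49 cells solid] → remaining = 224
after view 2 [y-axis, 24 of 49 cells solid] → remaining = 108
after view 3 [z-axis, 37 of 49 cells solid] → remaining = 77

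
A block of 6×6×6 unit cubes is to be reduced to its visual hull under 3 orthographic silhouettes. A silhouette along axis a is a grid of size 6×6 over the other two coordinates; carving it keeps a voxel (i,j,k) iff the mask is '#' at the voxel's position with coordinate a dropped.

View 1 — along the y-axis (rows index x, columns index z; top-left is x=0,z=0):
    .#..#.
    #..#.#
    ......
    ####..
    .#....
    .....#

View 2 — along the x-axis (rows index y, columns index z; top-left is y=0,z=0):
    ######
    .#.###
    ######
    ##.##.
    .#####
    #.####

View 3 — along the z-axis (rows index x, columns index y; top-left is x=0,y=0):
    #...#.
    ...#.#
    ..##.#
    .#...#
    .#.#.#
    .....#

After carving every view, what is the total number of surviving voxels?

voxel count = 17

initial block: 6^3 = 216
[1] y-view keeps 11 columns → grid now 66
[2] x-view keeps 30 columns → grid now 55
[3] z-view keeps 13 columns → grid now 17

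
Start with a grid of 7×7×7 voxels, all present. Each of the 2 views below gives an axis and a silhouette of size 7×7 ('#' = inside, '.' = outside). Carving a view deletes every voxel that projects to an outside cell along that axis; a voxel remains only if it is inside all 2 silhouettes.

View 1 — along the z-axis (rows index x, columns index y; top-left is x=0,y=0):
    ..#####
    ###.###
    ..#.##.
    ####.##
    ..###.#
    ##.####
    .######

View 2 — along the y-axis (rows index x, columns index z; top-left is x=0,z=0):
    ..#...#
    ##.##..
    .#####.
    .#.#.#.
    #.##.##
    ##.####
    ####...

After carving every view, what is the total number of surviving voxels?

voxel count = 147

initial block: 7^3 = 343
[1] z-view keeps 36 columns → grid now 252
[2] y-view keeps 29 columns → grid now 147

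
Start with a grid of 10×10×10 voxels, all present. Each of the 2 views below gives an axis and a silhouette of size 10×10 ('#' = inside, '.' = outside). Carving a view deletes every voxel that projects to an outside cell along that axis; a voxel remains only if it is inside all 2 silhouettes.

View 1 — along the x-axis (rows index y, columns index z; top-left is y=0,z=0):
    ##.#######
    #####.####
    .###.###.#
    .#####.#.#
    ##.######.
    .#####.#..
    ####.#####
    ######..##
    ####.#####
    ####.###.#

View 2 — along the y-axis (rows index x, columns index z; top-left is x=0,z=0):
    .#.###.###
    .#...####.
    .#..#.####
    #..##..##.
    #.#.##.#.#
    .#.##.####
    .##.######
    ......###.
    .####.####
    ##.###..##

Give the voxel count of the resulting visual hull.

before carving: 1000 voxels (10×10×10)
carve view 1 (along x, YZ-mask fill 80/100): 800 voxels remain
carve view 2 (along y, XZ-mask fill 62/100): 491 voxels remain

491 voxels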